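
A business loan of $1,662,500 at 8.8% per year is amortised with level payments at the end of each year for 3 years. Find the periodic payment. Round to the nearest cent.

$654,438.78

PMT = 1.6625e+06 / ( [1 − (1+0.088)^(−3)] / 0.088 ) = 1.6625e+06 / 2.540345 = 654,438.7786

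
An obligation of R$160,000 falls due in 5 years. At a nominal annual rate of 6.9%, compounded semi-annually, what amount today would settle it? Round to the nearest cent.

R$113,976.43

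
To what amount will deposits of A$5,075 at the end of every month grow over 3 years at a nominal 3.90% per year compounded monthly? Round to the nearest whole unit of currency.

With 12 periods per year: i = 0.00325, n = 36.
FV = 5075 × [(1+0.00325)^36 − 1] / 0.00325 = 5075 × 38.124981 = 193,484.2792

A$193,484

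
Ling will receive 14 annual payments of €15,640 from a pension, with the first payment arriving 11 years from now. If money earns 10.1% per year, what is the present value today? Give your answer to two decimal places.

Value one period before first payment (t=10): 15640 × [1 − (1+0.101)^(−14)] / 0.101 = 15640 × 7.326708 = 114,589.7109
PV₀ = 114,589.7109 / (1+0.101)^10 = 114,589.7109 / 2.617419 = 43,779.6650

€43,779.66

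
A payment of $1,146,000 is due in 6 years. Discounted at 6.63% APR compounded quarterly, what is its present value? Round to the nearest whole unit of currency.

With 4 periods per year: i = 0.016575, n = 24.
PV = FV·(1+i)^(−n) = 1,146,000 × 0.673991 = 772,393.1503

$772,393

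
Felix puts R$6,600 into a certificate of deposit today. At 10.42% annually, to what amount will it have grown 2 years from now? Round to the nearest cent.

6,600 × (1+0.1042)^2 = 6,600 × 1.219258 = 8,047.1004

R$8,047.10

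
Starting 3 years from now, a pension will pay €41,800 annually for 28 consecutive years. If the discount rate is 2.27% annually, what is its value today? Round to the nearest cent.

€821,492.16

Value one period before first payment (t=2): 41800 × [1 − (1+0.0227)^(−28)] / 0.0227 = 41800 × 20.555292 = 859,211.2109
PV₀ = 859,211.2109 / (1+0.0227)^2 = 859,211.2109 / 1.045915 = 821,492.1601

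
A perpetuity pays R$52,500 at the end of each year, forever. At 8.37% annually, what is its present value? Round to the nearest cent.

R$627,240.14

PV = C/r = 52500/0.0837 = 627,240.1434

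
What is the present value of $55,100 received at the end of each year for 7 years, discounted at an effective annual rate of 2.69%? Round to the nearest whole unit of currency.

$347,335

PV = 55100 × [1 − (1+0.0269)^(−7)] / 0.0269 = 55100 × 6.303725 = 347,335.2520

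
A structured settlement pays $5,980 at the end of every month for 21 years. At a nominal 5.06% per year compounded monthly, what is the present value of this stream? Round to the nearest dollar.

$927,024

i = 0.0506/12 = 0.00421667 per month; n = 21·12 = 252.
PV = 5980 × [1 − (1+0.00421667)^(−252)] / 0.00421667 = 5980 × 155.020780 = 927,024.2655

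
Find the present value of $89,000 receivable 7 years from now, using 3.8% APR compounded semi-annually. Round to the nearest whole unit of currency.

Periodic rate i = 0.038/2 = 0.019; n = 7 × 2 = 14 periods.
Discount factor = (1+0.019)^(−14) = 0.768354; PV = 89,000 × 0.768354 = 68,383.5166

$68,384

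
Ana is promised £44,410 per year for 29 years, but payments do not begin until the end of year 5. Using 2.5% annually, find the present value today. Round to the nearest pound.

£822,913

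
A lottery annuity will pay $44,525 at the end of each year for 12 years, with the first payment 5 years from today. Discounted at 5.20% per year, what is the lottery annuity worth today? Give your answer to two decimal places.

$318,602.48

Value one period before first payment (t=4): 44525 × [1 − (1+0.052)^(−12)] / 0.052 = 44525 × 8.764117 = 390,222.3264
Discount back 4 years: 390,222.3264 × (1+0.052)^(−4) = 390,222.3264 × 0.816464 = 318,602.4818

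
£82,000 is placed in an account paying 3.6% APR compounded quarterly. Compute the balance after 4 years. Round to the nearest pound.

£94,640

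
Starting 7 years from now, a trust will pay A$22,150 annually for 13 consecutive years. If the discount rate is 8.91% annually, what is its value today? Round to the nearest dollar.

A$99,852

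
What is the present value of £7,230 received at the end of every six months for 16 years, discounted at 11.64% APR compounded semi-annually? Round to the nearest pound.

Periodic rate i = 0.1164/2 = 0.0582; n = 16 × 2 = 32 periods.
PV = 7230 × [1 − (1+0.0582)^(−32)] / 0.0582 = 7230 × 14.370820 = 103,901.0306

£103,901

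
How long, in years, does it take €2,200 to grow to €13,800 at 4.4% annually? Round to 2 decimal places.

42.64 years

(1+i)^n = 13800/2200 = 6.27273, so n = ln 6.27273 / ln 1.044 = 42.6436 years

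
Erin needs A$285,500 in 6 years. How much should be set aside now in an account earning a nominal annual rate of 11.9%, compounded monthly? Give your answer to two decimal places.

i = 0.119/12 = 0.00991667 per month; n = 6·12 = 72.
Discount factor = (1+0.00991667)^(−72) = 0.491407; PV = 285,500 × 0.491407 = 140,296.6412

A$140,296.64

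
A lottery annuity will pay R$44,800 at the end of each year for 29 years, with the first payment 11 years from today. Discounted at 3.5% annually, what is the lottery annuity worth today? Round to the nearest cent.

PV at t=10 (ordinary 29-year annuity): 44800 × a(29|0.035) = 44800 × 18.035767 = 808,002.3616
PV₀ = 808,002.3616 / (1+0.035)^10 = 808,002.3616 / 1.410599 = 572,808.0757

R$572,808.08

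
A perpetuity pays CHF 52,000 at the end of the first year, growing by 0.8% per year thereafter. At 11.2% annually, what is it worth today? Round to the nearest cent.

CHF 500,000.00

PV = PMT / (i − g) = 52000 / (0.112 − 0.008) = 52000 / 0.104000 = 500,000.0000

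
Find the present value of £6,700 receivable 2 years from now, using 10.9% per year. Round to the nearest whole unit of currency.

PV = 6,700 / (1 + 0.109)^2 = 6,700 / 1.229881 = 5,447.6815

£5,448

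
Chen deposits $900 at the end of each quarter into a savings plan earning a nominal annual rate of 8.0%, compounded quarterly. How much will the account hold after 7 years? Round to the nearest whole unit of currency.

$33,346

i = 0.08/4 = 0.02 per quarter; n = 7·4 = 28.
FV = PMT · [(1+i)^n − 1] / i = 900 · 37.051210 = 33,346.0893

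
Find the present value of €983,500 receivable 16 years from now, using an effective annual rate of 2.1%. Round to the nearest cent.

€705,281.50

PV = 983,500 / (1 + 0.021)^16 = 983,500 / 1.394479 = 705,281.4979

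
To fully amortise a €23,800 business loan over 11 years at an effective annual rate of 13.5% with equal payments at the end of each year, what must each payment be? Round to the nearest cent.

€4,274.54

PMT = 23800 / ( [1 − (1+0.135)^(−11)] / 0.135 ) = 23800 / 5.567857 = 4,274.5353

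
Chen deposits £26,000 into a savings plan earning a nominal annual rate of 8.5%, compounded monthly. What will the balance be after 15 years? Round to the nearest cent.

£92,628.99

i = 0.085/12 = 0.00708333 per month; n = 15·12 = 180.
FV = 26,000 × (1 + 0.00708333)^180 = 92,628.9867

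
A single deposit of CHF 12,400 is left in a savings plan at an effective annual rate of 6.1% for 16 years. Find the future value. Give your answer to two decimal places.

CHF 31,979.22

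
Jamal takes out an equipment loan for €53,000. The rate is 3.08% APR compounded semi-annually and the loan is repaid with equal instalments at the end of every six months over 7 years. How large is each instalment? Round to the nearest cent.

With 2 periods per year: i = 0.0154, n = 14.
PMT = 53000 / ( [1 − (1+0.0154)^(−14)] / 0.0154 ) = 53000 / 12.507577 = 4,237.4316

€4,237.43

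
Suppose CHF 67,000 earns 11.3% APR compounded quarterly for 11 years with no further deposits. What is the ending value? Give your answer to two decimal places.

i = 0.113/4 = 0.02825 per quarter; n = 11·4 = 44.
FV = 67,000 × (1 + 0.02825)^44 = 228,254.0030

CHF 228,254.00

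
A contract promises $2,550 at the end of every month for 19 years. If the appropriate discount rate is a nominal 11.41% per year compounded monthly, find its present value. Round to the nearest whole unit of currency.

$237,185

With 12 periods per year: i = 0.00950833, n = 228.
PV = PMT · [1 − (1+i)^(−n)] / i = 2550 · 93.013620 = 237,184.7320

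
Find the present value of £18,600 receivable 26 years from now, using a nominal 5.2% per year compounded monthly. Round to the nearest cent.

£4,826.31

Periodic rate i = 0.052/12 = 0.00433333; n = 26 × 12 = 312 periods.
Discount factor = (1+0.00433333)^(−312) = 0.259479; PV = 18,600 × 0.259479 = 4,826.3113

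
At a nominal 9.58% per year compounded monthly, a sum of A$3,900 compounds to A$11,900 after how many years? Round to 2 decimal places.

Periodic rate i = 0.0958/12 = 0.00798333.
(1+i)^n = 11900/3900 = 3.05128, so n = ln 3.05128 / ln 1.00798 = 140.2934 months
= 140.2934/12 years

11.69 years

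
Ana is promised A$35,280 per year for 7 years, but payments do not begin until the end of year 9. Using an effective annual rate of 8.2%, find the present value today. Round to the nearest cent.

Value one period before first payment (t=8): 35280 × [1 − (1+0.082)^(−7)] / 0.082 = 35280 × 5.170947 = 182,431.0089
Discount back 8 years: 182,431.0089 × (1+0.082)^(−8) = 182,431.0089 × 0.532331 = 97,113.7163

A$97,113.72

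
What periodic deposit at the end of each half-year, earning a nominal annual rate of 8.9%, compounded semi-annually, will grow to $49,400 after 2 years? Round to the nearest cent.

Periodic rate i = 0.089/2 = 0.0445; n = 2 × 2 = 4 periods.
FV-annuity factor = 4.275009; PMT = 49400 / 4.275009 = 11,555.5309

$11,555.53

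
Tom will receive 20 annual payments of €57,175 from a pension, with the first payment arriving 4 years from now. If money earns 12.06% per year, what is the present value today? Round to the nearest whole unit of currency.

€302,351

PV at t=3 (ordinary 20-year annuity): 57175 × a(20|0.1206) = 57175 × 7.441441 = 425,464.3618
Discount back 3 years: 425,464.3618 × (1+0.1206)^(−3) = 425,464.3618 × 0.710638 = 302,350.9474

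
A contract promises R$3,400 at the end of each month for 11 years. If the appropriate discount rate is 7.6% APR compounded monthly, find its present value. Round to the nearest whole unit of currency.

i = 0.076/12 = 0.00633333 per month; n = 11·12 = 132.
Annuity factor a(132|0.00633333) = 89.276057; PV = 3400 × 89.276057 = 303,538.5942

R$303,539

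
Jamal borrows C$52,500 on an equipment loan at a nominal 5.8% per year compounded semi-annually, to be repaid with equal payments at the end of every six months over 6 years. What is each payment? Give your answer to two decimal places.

C$5,242.82

With 2 periods per year: i = 0.029, n = 12.
PMT = 52500 / ( [1 − (1+0.029)^(−12)] / 0.029 ) = 52500 / 10.013686 = 5,242.8245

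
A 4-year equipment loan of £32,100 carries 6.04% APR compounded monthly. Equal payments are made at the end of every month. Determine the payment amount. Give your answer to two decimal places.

i = 0.0604/12 = 0.00503333 per month; n = 4·12 = 48.
Annuity-PV factor = 42.547085; PMT = 32100 / 42.547085 = 754.4583

£754.46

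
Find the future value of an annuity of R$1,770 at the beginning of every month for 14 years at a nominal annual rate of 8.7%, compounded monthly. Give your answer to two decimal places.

i = 0.087/12 = 0.00725 per month; n = 14·12 = 168.
FV = 1770 × [(1+0.00725)^168 − 1] / 0.00725 × (1+i) = 1770 × 328.655125 = 581,719.5713
(Beginning-of-period payments → annuity-due factor ×(1+i).)

R$581,719.57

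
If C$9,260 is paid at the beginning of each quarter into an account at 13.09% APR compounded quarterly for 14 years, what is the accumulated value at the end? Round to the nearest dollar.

C$1,481,388

With 4 periods per year: i = 0.032725, n = 56.
FV = PMT · [(1+i)^n − 1] / i × (1+i) = 9260 · 159.977126 = 1,481,388.1883
(annuity-due: payments at period start, so ×(1+i).)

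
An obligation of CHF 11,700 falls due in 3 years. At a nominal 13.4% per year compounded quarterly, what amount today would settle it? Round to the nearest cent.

Periodic rate i = 0.134/4 = 0.0335; n = 3 × 4 = 12 periods.
Discount factor = (1+0.0335)^(−12) = 0.673402; PV = 11,700 × 0.673402 = 7,878.8003

CHF 7,878.80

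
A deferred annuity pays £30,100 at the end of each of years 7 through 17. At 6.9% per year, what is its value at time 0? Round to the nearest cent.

£152,002.53

Value one period before first payment (t=6): 30100 × [1 − (1+0.069)^(−11)] / 0.069 = 30100 × 7.536168 = 226,838.6486
PV₀ = 226,838.6486 / (1+0.069)^6 = 226,838.6486 / 1.492335 = 152,002.5312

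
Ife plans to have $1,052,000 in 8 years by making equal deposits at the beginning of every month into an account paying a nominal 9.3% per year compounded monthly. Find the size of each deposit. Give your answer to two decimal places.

With 12 periods per year: i = 0.00775, n = 96.
FV-annuity factor × (1+i) = 142.815607; PMT = 1.052e+06 / 142.815607 = 7,366.1417

$7,366.14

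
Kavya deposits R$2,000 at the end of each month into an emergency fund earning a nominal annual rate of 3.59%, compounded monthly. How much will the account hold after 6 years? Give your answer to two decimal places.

R$160,418.38

Periodic rate i = 0.0359/12 = 0.00299167; n = 6 × 12 = 72 periods.
Accumulation factor s(72|0.00299167) = 80.209188; FV = 2000 × 80.209188 = 160,418.3759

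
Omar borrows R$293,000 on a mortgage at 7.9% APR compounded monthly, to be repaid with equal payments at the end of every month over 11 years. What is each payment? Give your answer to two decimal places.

Periodic rate i = 0.079/12 = 0.00658333; n = 11 × 12 = 132 periods.
Annuity-PV factor = 88.015175; PMT = 293000 / 88.015175 = 3,328.9714

R$3,328.97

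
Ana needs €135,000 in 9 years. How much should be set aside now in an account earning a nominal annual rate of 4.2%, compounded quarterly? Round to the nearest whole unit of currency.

€92,689

i = 0.042/4 = 0.0105 per quarter; n = 9·4 = 36.
Discount factor = (1+0.0105)^(−36) = 0.686582; PV = 135,000 × 0.686582 = 92,688.6007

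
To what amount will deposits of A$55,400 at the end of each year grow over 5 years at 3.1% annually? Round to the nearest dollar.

FV = PMT · [(1+i)^n − 1] / i = 55400 · 5.319760 = 294,714.6973

A$294,715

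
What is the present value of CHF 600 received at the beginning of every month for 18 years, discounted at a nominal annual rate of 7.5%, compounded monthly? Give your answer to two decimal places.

CHF 71,451.96

i = 0.075/12 = 0.00625 per month; n = 18·12 = 216.
Annuity factor a(216|0.00625) × (1+i) = 119.086599; PV = 600 × 119.086599 = 71,451.9591
Payments are at the start of each period, so multiply by (1+i).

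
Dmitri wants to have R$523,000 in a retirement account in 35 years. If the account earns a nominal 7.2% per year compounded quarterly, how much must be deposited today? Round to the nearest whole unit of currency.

i = 0.072/4 = 0.018 per quarter; n = 35·4 = 140.
PV = 523,000 / (1 + 0.018)^140 = 523,000 / 12.153152 = 43,034.1044

R$43,034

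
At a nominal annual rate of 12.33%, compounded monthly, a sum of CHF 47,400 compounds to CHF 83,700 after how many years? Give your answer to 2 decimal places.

4.64 years

Periodic rate i = 0.1233/12 = 0.010275.
(1+i)^n = 83700/47400 = 1.76582, so n = ln 1.76582 / ln 1.01028 = 55.6237 months
= 55.6237/12 years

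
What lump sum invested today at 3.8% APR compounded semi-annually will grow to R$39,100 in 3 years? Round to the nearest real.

i = 0.038/2 = 0.019 per half-year; n = 3·2 = 6.
PV = FV·(1+i)^(−n) = 39,100 × 0.893213 = 34,924.6171

R$34,925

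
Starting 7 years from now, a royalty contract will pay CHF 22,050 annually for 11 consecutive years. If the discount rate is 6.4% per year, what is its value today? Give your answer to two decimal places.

CHF 117,442.68

PV at t=6 (ordinary 11-year annuity): 22050 × a(11|0.064) = 22050 × 7.728000 = 170,402.4078
PV₀ = 170,402.4078 / (1+0.064)^6 = 170,402.4078 / 1.450941 = 117,442.6817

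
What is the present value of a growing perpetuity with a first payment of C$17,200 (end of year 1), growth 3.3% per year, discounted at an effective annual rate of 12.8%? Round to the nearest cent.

C$181,052.63

PV = D₁/(r − g) = 17200/(0.128 − 0.033) = 181,052.6316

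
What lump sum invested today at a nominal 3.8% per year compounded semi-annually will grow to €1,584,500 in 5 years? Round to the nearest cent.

€1,312,654.41

Periodic rate i = 0.038/2 = 0.019; n = 5 × 2 = 10 periods.
PV = 1,584,500 / (1 + 0.019)^10 = 1,584,500 / 1.207096 = 1,312,654.4145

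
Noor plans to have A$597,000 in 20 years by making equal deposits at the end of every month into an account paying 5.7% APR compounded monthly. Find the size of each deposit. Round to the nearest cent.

A$1,338.67

Periodic rate i = 0.057/12 = 0.00475; n = 20 × 12 = 240 periods.
FV-annuity factor = 445.966470; PMT = 597000 / 445.966470 = 1,338.6657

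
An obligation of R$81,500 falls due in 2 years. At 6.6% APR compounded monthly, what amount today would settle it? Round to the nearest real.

R$71,448

With 12 periods per year: i = 0.0055, n = 24.
Discount factor = (1+0.0055)^(−24) = 0.876658; PV = 81,500 × 0.876658 = 71,447.6272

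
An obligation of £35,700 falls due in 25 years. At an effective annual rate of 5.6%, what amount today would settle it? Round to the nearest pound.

PV = 35,700 / (1 + 0.056)^25 = 35,700 / 3.904792 = 9,142.6114

£9,143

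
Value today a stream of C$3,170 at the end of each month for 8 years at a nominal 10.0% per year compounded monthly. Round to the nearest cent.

C$208,907.72

i = 0.1/12 = 0.00833333 per month; n = 8·12 = 96.
Annuity factor a(96|0.00833333) = 65.901488; PV = 3170 × 65.901488 = 208,907.7184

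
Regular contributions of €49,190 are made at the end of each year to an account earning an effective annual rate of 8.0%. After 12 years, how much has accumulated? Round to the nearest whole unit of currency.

Accumulation factor s(12|0.08) = 18.977126; FV = 49190 × 18.977126 = 933,484.8506

€933,485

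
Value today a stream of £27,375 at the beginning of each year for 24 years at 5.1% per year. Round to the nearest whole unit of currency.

£393,169

PV = 27375 × [1 − (1+0.051)^(−24)] / 0.051 × (1+i) = 27375 × 14.362341 = 393,169.0873
(Beginning-of-period payments → annuity-due factor ×(1+i).)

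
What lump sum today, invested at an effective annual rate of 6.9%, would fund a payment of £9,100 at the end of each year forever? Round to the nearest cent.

£131,884.06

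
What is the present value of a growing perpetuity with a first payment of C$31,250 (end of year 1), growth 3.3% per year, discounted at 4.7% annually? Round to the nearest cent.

PV = PMT / (i − g) = 31250 / (0.047 − 0.033) = 31250 / 0.014000 = 2,232,142.8571

C$2,232,142.86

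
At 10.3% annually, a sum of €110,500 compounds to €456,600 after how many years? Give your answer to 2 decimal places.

14.47 years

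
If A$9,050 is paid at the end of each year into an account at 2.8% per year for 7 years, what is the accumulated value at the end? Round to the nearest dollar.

A$68,927

FV = 9050 × [(1+0.028)^7 − 1] / 0.028 = 9050 × 7.616221 = 68,926.8032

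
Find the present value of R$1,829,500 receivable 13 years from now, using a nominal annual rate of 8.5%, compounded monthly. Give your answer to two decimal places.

R$608,315.18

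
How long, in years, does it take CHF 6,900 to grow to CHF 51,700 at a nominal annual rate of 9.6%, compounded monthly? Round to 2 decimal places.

21.06 years

Periodic rate i = 0.096/12 = 0.008.
n = ln(51700/6900) / ln(1+0.008) = ln(7.49275) / 0.007968 = 252.7477 months
= 252.7477/12 years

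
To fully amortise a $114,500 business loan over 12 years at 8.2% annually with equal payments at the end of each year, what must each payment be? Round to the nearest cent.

Annuity-PV factor = 7.458606; PMT = 114500 / 7.458606 = 15,351.3944

$15,351.39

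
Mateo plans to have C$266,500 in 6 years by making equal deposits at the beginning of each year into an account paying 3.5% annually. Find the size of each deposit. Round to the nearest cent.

C$39,310.22

PMT = 266500 / ( [(1+0.035)^6 − 1] / 0.035 × (1+i) ) = 266500 / 6.779408 = 39,310.2199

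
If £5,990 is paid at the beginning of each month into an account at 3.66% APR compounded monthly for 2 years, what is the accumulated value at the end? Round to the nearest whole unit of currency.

i = 0.0366/12 = 0.00305 per month; n = 2·12 = 24.
FV = 5990 × [(1+0.00305)^24 − 1] / 0.00305 × (1+i) = 5990 × 24.936759 = 149,371.1883
(annuity-due: payments at period start, so ×(1+i).)

£149,371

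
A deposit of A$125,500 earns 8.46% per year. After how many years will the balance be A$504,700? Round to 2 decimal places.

17.14 years

n = ln(504700/125500) / ln(1+0.0846) = ln(4.02151) / 0.081211 = 17.1363 years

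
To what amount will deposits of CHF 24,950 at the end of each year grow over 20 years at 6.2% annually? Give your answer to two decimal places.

Accumulation factor s(20|0.062) = 37.586347; FV = 24950 × 37.586347 = 937,779.3545

CHF 937,779.35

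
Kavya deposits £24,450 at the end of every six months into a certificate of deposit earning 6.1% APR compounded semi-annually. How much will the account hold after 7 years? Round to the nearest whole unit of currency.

£419,179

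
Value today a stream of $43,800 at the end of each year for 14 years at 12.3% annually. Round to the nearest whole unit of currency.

$285,911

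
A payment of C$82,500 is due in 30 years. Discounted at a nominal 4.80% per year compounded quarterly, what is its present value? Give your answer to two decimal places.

C$19,714.80

Periodic rate i = 0.048/4 = 0.012; n = 30 × 4 = 120 periods.
Discount factor = (1+0.012)^(−120) = 0.238967; PV = 82,500 × 0.238967 = 19,714.8033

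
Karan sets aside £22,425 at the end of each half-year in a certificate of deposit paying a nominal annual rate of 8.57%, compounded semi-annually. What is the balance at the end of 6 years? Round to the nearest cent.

£342,514.99

i = 0.0857/2 = 0.04285 per half-year; n = 6·2 = 12.
FV = PMT · [(1+i)^n − 1] / i = 22425 · 15.273801 = 342,514.9899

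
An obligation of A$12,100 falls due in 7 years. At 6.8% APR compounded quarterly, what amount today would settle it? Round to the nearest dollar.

A$7,547

i = 0.068/4 = 0.017 per quarter; n = 7·4 = 28.
PV = FV·(1+i)^(−n) = 12,100 × 0.623754 = 7,547.4230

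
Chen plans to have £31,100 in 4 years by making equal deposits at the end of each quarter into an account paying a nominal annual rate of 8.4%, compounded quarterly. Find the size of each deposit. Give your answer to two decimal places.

£1,655.60

Periodic rate i = 0.084/4 = 0.021; n = 4 × 4 = 16 periods.
PMT = 31100 / ( [(1+0.021)^16 − 1] / 0.021 ) = 31100 / 18.784698 = 1,655.6029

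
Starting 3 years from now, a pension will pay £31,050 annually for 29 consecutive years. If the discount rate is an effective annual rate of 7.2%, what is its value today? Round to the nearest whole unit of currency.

Value one period before first payment (t=2): 31050 × [1 − (1+0.072)^(−29)] / 0.072 = 31050 × 12.039541 = 373,827.7332
Discount back 2 years: 373,827.7332 × (1+0.072)^(−2) = 373,827.7332 × 0.870183 = 325,298.4145

£325,298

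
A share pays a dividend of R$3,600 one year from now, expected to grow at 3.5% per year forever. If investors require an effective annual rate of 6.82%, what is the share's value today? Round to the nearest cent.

PV = PMT / (i − g) = 3600 / (0.0682 − 0.035) = 3600 / 0.033200 = 108,433.7349

R$108,433.73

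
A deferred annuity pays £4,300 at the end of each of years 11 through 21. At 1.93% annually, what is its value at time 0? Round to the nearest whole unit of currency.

PV at t=10 (ordinary 11-year annuity): 4300 × a(11|0.0193) = 4300 × 9.825932 = 42,251.5079
Discount back 10 years: 42,251.5079 × (1+0.0193)^(−10) = 42,251.5079 × 0.825999 = 34,899.7223

£34,900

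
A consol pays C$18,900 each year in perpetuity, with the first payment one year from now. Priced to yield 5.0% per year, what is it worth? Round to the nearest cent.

PV = C/r = 18900/0.05 = 378,000.0000

C$378,000.00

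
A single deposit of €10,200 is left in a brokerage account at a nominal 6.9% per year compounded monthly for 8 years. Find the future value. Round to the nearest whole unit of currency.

i = 0.069/12 = 0.00575 per month; n = 8·12 = 96.
10,200 × (1+0.00575)^96 = 10,200 × 1.733980 = 17,686.5909

€17,687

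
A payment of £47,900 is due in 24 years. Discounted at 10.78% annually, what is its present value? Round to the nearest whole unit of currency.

PV = FV·(1+i)^(−n) = 47,900 × 0.085689 = 4,104.5245

£4,105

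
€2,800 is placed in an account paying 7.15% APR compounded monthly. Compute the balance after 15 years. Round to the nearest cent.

€8,157.49

With 12 periods per year: i = 0.00595833, n = 180.
FV = 2,800 × (1 + 0.00595833)^180 = 8,157.4930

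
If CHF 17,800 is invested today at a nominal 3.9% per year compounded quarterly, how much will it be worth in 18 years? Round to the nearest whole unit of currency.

CHF 35,795

i = 0.039/4 = 0.00975 per quarter; n = 18·4 = 72.
FV = PV·(1+i)^n = 17,800 × 2.010935 = 35,794.6446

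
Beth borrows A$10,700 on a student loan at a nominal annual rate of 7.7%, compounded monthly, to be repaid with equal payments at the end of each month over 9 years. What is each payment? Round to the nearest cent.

A$137.64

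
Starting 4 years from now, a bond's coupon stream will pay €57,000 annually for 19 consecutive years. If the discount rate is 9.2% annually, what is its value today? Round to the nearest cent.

€386,424.74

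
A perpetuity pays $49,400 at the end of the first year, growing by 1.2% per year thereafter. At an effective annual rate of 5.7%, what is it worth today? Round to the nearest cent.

PV = D₁/(r − g) = 49400/(0.057 − 0.012) = 1,097,777.7778

$1,097,777.78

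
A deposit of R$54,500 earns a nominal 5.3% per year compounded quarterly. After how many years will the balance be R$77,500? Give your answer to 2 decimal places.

6.69 years

Periodic rate i = 0.053/4 = 0.01325.
(1+i)^n = 77500/54500 = 1.42202, so n = ln 1.42202 / ln 1.01325 = 26.7475 quarters
= 26.7475/4 years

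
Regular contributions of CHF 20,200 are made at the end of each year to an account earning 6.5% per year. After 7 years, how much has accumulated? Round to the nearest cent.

CHF 172,161.97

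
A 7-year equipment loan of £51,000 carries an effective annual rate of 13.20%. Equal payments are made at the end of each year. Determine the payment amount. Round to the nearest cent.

£11,603.53

PMT = 51000 / ( [1 − (1+0.132)^(−7)] / 0.132 ) = 51000 / 4.395216 = 11,603.5254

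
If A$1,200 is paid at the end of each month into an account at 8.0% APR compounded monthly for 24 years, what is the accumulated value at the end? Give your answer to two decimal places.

With 12 periods per year: i = 0.00666667, n = 288.
FV = PMT · [(1+i)^n − 1] / i = 1200 · 866.645333 = 1,039,974.4000

A$1,039,974.40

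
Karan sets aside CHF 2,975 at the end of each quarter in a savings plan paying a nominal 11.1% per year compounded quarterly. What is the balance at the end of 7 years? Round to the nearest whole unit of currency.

i = 0.111/4 = 0.02775 per quarter; n = 7·4 = 28.
Accumulation factor s(28|0.02775) = 41.514822; FV = 2975 × 41.514822 = 123,506.5943

CHF 123,507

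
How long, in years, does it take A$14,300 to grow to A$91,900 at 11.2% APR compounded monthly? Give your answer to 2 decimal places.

Periodic rate i = 0.112/12 = 0.00933333.
(1+i)^n = 91900/14300 = 6.42657, so n = ln 6.42657 / ln 1.00933 = 200.2618 months
= 200.2618/12 years

16.69 years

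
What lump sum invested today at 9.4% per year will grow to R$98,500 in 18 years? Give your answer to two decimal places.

PV = 98,500 / (1 + 0.094)^18 = 98,500 / 5.038622 = 19,548.9950

R$19,548.99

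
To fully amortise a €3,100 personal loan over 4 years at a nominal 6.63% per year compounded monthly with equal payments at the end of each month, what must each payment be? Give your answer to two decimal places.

i = 0.0663/12 = 0.005525 per month; n = 4·12 = 48.
PMT = 3100 / ( [1 − (1+0.005525)^(−48)] / 0.005525 ) = 3100 / 42.061064 = 73.7024

€73.70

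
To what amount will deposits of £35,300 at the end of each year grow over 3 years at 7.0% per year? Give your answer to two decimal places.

£113,485.97

FV = 35300 × [(1+0.07)^3 − 1] / 0.07 = 35300 × 3.214900 = 113,485.9700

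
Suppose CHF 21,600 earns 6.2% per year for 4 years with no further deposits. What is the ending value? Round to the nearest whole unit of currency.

CHF 27,476

21,600 × (1+0.062)^4 = 21,600 × 1.272032 = 27,475.8931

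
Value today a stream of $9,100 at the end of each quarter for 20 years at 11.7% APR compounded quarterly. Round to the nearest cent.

$280,119.41

Periodic rate i = 0.117/4 = 0.02925; n = 20 × 4 = 80 periods.
Annuity factor a(80|0.02925) = 30.782352; PV = 9100 × 30.782352 = 280,119.4062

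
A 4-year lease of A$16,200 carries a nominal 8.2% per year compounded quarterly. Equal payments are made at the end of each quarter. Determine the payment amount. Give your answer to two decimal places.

A$1,197.86

Periodic rate i = 0.082/4 = 0.0205; n = 4 × 4 = 16 periods.
Annuity-PV factor = 13.524085; PMT = 16200 / 13.524085 = 1,197.8629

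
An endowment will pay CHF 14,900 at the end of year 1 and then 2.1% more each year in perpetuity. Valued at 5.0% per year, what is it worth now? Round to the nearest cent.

PV = D₁/(r − g) = 14900/(0.05 − 0.021) = 513,793.1034

CHF 513,793.10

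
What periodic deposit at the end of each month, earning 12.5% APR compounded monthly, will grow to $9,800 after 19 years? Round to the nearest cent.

i = 0.125/12 = 0.0104167 per month; n = 19·12 = 228.
FV-annuity factor = 923.495968; PMT = 9800 / 923.495968 = 10.6118

$10.61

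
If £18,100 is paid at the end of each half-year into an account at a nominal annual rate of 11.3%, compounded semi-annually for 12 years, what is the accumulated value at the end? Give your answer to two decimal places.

£877,760.07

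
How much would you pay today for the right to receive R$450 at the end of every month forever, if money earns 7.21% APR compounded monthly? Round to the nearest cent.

Periodic rate i = 0.0721/12 = 0.00600833.
PV = C/r = 450/0.00600833 = 74,895.9778

R$74,895.98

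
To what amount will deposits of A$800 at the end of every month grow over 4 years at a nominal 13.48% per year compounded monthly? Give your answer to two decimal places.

A$50,527.34

With 12 periods per year: i = 0.0112333, n = 48.
Accumulation factor s(48|0.0112333) = 63.159180; FV = 800 × 63.159180 = 50,527.3443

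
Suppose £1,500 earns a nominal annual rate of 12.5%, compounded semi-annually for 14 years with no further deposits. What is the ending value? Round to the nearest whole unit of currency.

Periodic rate i = 0.125/2 = 0.0625; n = 14 × 2 = 28 periods.
FV = PV·(1+i)^n = 1,500 × 5.460222 = 8,190.3327

£8,190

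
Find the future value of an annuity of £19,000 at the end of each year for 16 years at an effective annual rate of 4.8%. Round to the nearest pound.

£442,261

FV = PMT · [(1+i)^n − 1] / i = 19000 · 23.276893 = 442,260.9647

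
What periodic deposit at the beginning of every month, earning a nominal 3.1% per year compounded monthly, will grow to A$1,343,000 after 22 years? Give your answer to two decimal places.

i = 0.031/12 = 0.00258333 per month; n = 22·12 = 264.
PMT = 1.343e+06 / ( [(1+0.00258333)^264 − 1] / 0.00258333 × (1+i) ) = 1.343e+06 / 378.817727 = 3,545.2406

A$3,545.24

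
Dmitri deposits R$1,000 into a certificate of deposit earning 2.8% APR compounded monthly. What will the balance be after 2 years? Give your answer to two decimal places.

R$1,057.53

With 12 periods per year: i = 0.00233333, n = 24.
1,000 × (1+0.00233333)^24 = 1,000 × 1.057529 = 1,057.5287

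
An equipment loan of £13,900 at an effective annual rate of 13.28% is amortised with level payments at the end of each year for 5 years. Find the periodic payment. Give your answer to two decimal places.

PMT = 13900 / ( [1 − (1+0.1328)^(−5)] / 0.1328 ) = 13900 / 3.493335 = 3,979.0063

£3,979.01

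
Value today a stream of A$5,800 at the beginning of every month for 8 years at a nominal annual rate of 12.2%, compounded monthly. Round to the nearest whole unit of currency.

A$358,063

i = 0.122/12 = 0.0101667 per month; n = 8·12 = 96.
PV = 5800 × [1 − (1+0.0101667)^(−96)] / 0.0101667 × (1+i) = 5800 × 61.735074 = 358,063.4305
(annuity-due: payments at period start, so ×(1+i).)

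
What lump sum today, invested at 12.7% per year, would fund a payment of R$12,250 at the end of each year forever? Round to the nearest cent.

R$96,456.69

PV = C/r = 12250/0.127 = 96,456.6929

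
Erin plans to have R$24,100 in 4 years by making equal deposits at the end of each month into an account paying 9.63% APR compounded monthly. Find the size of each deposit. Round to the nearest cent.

Periodic rate i = 0.0963/12 = 0.008025; n = 4 × 12 = 48 periods.
PMT = 24100 / ( [(1+0.008025)^48 − 1] / 0.008025 ) = 24100 / 58.274166 = 413.5623

R$413.56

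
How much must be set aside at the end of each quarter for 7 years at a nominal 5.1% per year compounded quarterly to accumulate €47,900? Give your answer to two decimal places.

€1,434.25

With 4 periods per year: i = 0.01275, n = 28.
FV-annuity factor = 33.397222; PMT = 47900 / 33.397222 = 1,434.2510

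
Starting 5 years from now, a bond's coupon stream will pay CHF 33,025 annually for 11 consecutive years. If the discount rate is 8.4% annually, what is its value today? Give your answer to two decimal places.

CHF 167,485.55

PV at t=4 (ordinary 11-year annuity): 33025 × a(11|0.084) = 33025 × 7.002476 = 231,256.7797
PV₀ = 231,256.7797 / (1+0.084)^4 = 231,256.7797 / 1.380757 = 167,485.5504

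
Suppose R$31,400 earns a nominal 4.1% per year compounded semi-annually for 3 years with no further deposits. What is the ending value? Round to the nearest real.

R$35,466

Periodic rate i = 0.041/2 = 0.0205; n = 3 × 2 = 6 periods.
31,400 × (1+0.0205)^6 = 31,400 × 1.129479 = 35,465.6319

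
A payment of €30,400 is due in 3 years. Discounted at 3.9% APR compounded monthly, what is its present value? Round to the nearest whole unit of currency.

€27,049

Periodic rate i = 0.039/12 = 0.00325; n = 3 × 12 = 36 periods.
PV = FV·(1+i)^(−n) = 30,400 × 0.889754 = 27,048.5209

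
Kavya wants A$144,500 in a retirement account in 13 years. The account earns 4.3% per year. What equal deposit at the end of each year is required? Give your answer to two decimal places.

A$8,527.93

FV-annuity factor = 16.944325; PMT = 144500 / 16.944325 = 8,527.9290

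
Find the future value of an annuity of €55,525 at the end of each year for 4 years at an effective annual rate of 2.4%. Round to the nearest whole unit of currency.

€230,224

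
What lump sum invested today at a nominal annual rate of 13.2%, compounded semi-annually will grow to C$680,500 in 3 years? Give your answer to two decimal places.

C$463,751.05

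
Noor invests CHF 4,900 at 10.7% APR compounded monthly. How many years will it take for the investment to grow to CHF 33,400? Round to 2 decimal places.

18.02 years

Periodic rate i = 0.107/12 = 0.00891667.
(1+i)^n = 33400/4900 = 6.81633, so n = ln 6.81633 / ln 1.00892 = 216.2092 months
= 216.2092/12 years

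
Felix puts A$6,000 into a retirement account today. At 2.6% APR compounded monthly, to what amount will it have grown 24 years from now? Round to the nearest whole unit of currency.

A$11,191

i = 0.026/12 = 0.00216667 per month; n = 24·12 = 288.
FV = 6,000 × (1 + 0.00216667)^288 = 11,190.7153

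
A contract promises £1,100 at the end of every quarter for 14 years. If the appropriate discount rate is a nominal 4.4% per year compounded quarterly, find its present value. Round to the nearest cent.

£45,807.99

With 4 periods per year: i = 0.011, n = 56.
Annuity factor a(56|0.011) = 41.643624; PV = 1100 × 41.643624 = 45,807.9866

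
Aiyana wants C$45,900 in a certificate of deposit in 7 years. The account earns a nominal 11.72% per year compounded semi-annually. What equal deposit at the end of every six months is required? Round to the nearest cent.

With 2 periods per year: i = 0.0586, n = 14.
FV-annuity factor = 20.809822; PMT = 45900 / 20.809822 = 2,205.6892

C$2,205.69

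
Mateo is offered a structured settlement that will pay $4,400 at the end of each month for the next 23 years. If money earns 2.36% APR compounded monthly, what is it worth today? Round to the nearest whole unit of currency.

i = 0.0236/12 = 0.00196667 per month; n = 23·12 = 276.
Annuity factor a(276|0.00196667) = 212.832869; PV = 4400 × 212.832869 = 936,464.6255

$936,465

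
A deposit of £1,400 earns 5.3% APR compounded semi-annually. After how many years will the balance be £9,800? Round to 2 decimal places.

37.20 years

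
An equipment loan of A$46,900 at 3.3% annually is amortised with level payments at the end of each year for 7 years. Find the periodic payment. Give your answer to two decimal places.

A$7,613.09

Annuity-PV factor = 6.160443; PMT = 46900 / 6.160443 = 7,613.0888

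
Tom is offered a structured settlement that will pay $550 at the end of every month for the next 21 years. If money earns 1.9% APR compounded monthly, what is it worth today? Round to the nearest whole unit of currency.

$114,214

Periodic rate i = 0.019/12 = 0.00158333; n = 21 × 12 = 252 periods.
PV = PMT · [1 − (1+i)^(−n)] / i = 550 · 207.661604 = 114,213.8821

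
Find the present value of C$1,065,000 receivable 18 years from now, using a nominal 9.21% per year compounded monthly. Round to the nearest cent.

C$204,232.60

Periodic rate i = 0.0921/12 = 0.007675; n = 18 × 12 = 216 periods.
PV = 1,065,000 / (1 + 0.007675)^216 = 1,065,000 / 5.214643 = 204,232.5960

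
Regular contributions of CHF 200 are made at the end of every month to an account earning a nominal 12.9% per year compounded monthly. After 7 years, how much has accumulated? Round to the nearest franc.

CHF 27,072

With 12 periods per year: i = 0.01075, n = 84.
FV = 200 × [(1+0.01075)^84 − 1] / 0.01075 = 200 × 135.361197 = 27,072.2394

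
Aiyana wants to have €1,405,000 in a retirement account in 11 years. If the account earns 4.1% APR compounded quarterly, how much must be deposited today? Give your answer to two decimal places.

i = 0.041/4 = 0.01025 per quarter; n = 11·4 = 44.
Discount factor = (1+0.01025)^(−44) = 0.638455; PV = 1,405,000 × 0.638455 = 897,029.0819

€897,029.08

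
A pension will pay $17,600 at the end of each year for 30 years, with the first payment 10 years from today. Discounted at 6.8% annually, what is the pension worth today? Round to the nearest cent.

Value one period before first payment (t=9): 17600 × [1 − (1+0.068)^(−30)] / 0.068 = 17600 × 12.662482 = 222,859.6797
PV₀ = 222,859.6797 / (1+0.068)^9 = 222,859.6797 / 1.807762 = 123,279.3193

$123,279.32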